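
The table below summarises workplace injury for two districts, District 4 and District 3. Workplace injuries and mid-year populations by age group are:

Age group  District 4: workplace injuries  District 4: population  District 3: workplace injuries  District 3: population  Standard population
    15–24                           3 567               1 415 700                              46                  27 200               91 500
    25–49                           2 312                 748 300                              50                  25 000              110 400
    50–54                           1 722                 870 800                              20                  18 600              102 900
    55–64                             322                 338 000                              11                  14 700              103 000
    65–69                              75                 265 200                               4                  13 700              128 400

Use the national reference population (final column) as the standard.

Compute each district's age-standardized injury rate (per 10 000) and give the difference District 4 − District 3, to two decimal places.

5.76

Age-specific rates per 10 000 for District 4: 25.20, 30.90, 19.77, 9.53, 2.83.
For District 3: 16.91, 20.00, 10.75, 7.48, 2.92.
Standard total = 536 200; weights = 0.1706, 0.2059, 0.1919, 0.1921, 0.2395.
District 4: 0.1706×25.20 + 0.2059×30.90 + 0.1919×19.77 + 0.1921×9.53 + 0.2395×2.83 = 16.9631 per 10 000.
District 3: 0.1706×16.91 + 0.2059×20.00 + 0.1919×10.75 + 0.1921×7.48 + 0.2395×2.92 = 11.2039 per 10 000.
Difference = 16.9631 − 11.2039 = 5.7593.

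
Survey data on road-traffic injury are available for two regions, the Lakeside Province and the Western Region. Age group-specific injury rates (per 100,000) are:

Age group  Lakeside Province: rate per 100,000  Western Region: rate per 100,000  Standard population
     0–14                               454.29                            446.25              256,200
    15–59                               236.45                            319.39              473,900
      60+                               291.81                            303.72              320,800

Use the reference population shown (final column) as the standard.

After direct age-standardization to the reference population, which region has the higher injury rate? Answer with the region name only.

Western Region

Standard total = 1,050,900; weights = 0.2438, 0.4509, 0.3053.
The Lakeside Province: 0.2438×454.29 + 0.4509×236.45 + 0.3053×291.81 = 306.4568 per 100,000.
The Western Region: 0.2438×446.25 + 0.4509×319.39 + 0.3053×303.72 = 345.5339 per 100,000.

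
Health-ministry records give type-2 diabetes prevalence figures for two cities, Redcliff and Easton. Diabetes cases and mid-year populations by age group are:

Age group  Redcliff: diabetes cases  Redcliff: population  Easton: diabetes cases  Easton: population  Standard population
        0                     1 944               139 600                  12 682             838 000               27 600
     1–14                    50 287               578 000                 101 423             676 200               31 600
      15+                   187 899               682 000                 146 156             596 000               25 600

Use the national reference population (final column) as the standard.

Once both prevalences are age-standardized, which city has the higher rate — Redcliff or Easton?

Easton

Age-specific rates per 1 000 for Redcliff: 13.926, 87.002, 275.512.
For Easton: 15.134, 149.990, 245.228.
Standard total = 84 800; weights = 0.3255, 0.3726, 0.3019.
Redcliff: 0.3255×13.926 + 0.3726×87.002 + 0.3019×275.512 = 120.1262 per 1 000.
Easton: 0.3255×15.134 + 0.3726×149.990 + 0.3019×245.228 = 134.8491 per 1 000.
The crude rates (171.57 vs 123.33) would put Redcliff higher, but that reflects its age composition; once standardized to a common age structure, Easton has the higher underlying rate.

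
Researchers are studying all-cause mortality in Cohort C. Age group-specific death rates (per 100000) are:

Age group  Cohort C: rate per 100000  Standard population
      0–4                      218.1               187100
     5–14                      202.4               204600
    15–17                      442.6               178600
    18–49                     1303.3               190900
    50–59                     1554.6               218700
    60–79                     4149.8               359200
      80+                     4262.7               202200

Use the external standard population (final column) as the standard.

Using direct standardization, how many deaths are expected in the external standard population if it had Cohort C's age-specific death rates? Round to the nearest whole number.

31026

Expected deaths = Σ (standard pop × age-specific rate ÷ 100000)
= 187100×218.1/100000 + 204600×202.4/100000 + 178600×442.6/100000 + 190900×1303.3/100000 + 218700×1554.6/100000 + 359200×4149.8/100000 + 202200×4262.7/100000
= 408.07 + 414.11 + 790.48 + 2488.00 + 3399.91 + 14906.08 + 8619.18 = 31025.83.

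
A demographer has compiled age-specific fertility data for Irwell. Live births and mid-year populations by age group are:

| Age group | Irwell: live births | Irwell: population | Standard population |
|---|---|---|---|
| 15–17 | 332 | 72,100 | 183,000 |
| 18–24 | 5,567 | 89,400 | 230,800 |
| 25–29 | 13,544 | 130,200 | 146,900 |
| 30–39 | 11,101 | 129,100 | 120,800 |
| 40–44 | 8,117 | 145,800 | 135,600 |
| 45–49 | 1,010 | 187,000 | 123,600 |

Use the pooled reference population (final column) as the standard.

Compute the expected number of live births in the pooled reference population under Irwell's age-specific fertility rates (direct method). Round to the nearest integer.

49100

Age-specific rates per 1,000 for Irwell: 4.605, 62.271, 104.025, 85.988, 55.672, 5.401.
Expected live births = Σ (standard pop × age-specific rate ÷ 1,000)
= 183,000×4.605/1,000 + 230,800×62.271/1,000 + 146,900×104.025/1,000 + 120,800×85.988/1,000 + 135,600×55.672/1,000 + 123,600×5.401/1,000
= 842.66 + 14372.08 + 15281.21 + 10387.30 + 7549.14 + 667.57 = 49099.97.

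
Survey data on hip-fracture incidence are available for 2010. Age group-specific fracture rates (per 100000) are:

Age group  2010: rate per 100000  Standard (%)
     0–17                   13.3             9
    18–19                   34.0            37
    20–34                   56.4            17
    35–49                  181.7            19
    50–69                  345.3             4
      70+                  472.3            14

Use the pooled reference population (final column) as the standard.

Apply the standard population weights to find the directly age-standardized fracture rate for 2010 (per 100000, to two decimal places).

Standard weights: 0.09, 0.37, 0.17, 0.19, 0.04, 0.14.
Standardized rate: 0.0900×13.3 + 0.3700×34.0 + 0.1700×56.4 + 0.1900×181.7 + 0.0400×345.3 + 0.1400×472.3 = 137.8220 per 100000.

137.82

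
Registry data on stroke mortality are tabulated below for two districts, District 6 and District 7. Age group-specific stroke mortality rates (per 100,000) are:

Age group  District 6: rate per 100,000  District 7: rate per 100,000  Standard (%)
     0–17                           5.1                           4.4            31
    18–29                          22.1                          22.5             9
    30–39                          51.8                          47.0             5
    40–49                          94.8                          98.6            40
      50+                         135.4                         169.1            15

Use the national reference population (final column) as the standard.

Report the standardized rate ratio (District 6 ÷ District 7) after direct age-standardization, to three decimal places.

Standard weights: 0.31, 0.09, 0.05, 0.40, 0.15.
District 6: 0.3100×5.1 + 0.0900×22.1 + 0.0500×51.8 + 0.4000×94.8 + 0.1500×135.4 = 64.3900 per 100,000.
District 7: 0.3100×4.4 + 0.0900×22.5 + 0.0500×47.0 + 0.4000×98.6 + 0.1500×169.1 = 70.5440 per 100,000.
Ratio = 64.3900 ÷ 70.5440 = 0.91276.

0.913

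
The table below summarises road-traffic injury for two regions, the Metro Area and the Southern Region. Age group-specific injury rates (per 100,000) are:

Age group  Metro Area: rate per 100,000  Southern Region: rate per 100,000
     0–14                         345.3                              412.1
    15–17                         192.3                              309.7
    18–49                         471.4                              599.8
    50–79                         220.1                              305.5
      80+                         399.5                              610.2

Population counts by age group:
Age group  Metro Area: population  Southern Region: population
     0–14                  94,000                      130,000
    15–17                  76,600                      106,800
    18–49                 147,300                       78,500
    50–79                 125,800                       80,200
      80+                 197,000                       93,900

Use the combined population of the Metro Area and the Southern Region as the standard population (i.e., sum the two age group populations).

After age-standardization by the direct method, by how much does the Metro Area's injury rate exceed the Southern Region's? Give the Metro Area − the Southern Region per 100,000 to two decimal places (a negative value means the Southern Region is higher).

Combined standard total = 1,130,100; weights = 0.1982, 0.1623, 0.1998, 0.1823, 0.2574.
The Metro Area: 0.1982×345.3 + 0.1623×192.3 + 0.1998×471.4 + 0.1823×220.1 + 0.2574×399.5 = 336.7952 per 100,000.
The Southern Region: 0.1982×412.1 + 0.1623×309.7 + 0.1998×599.8 + 0.1823×305.5 + 0.2574×610.2 = 464.5469 per 100,000.
Difference = 336.7952 − 464.5469 = -127.7516.

-127.75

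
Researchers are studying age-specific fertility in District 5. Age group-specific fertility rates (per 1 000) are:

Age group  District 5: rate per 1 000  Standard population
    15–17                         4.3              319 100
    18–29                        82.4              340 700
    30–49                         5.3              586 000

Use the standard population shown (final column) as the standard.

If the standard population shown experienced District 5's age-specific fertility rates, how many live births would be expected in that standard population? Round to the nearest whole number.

Expected live births = Σ (standard pop × age-specific rate ÷ 1 000)
= 319 100×4.3/1 000 + 340 700×82.4/1 000 + 586 000×5.3/1 000
= 1372.13 + 28073.68 + 3105.80 = 32551.61.

32552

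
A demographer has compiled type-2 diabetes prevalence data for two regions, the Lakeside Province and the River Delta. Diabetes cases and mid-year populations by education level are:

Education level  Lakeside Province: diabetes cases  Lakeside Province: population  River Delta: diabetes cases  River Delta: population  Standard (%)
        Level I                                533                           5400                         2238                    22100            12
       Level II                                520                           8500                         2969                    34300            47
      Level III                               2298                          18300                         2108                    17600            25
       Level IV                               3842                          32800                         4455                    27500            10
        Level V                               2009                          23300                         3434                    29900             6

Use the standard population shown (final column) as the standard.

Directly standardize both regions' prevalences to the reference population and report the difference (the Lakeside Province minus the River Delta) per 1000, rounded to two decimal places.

Education-specific rates per 1000 for the Lakeside Province: 98.704, 61.176, 125.574, 117.134, 86.223.
For the River Delta: 101.267, 86.560, 119.773, 162.000, 114.849.
Standard weights: 0.12, 0.47, 0.25, 0.10, 0.06.
The Lakeside Province: 0.1200×98.704 + 0.4700×61.176 + 0.2500×125.574 + 0.1000×117.134 + 0.0600×86.223 = 88.8776 per 1000.
The River Delta: 0.1200×101.267 + 0.4700×86.560 + 0.2500×119.773 + 0.1000×162.000 + 0.0600×114.849 = 105.8693 per 1000.
Difference = 88.8776 − 105.8693 = -16.9916.

-16.99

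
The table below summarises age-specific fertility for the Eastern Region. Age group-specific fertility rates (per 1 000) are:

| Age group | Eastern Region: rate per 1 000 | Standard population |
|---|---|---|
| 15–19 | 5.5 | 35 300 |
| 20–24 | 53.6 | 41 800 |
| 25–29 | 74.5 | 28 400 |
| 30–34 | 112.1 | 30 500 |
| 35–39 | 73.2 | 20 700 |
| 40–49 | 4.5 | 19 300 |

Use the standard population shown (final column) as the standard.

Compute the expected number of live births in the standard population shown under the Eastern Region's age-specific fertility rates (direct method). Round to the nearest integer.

Expected live births = Σ (standard pop × age-specific rate ÷ 1 000)
= 35 300×5.5/1 000 + 41 800×53.6/1 000 + 28 400×74.5/1 000 + 30 500×112.1/1 000 + 20 700×73.2/1 000 + 19 300×4.5/1 000
= 194.15 + 2240.48 + 2115.80 + 3419.05 + 1515.24 + 86.85 = 9571.57.

9572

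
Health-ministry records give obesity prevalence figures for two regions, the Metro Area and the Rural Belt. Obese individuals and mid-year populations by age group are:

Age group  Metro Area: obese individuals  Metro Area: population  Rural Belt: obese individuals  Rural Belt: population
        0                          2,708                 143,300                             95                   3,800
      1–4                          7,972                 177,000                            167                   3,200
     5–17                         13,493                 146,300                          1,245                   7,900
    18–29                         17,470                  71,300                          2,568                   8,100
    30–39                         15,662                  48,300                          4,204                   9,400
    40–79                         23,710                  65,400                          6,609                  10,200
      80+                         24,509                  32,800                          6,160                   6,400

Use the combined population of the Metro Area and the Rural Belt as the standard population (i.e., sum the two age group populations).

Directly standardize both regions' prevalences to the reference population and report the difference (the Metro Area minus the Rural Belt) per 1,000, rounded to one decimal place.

Age-specific rates per 1,000 for the Metro Area: 18.897, 45.040, 92.228, 245.021, 324.265, 362.538, 747.226.
For the Rural Belt: 25.000, 52.188, 157.595, 317.037, 447.234, 647.941, 962.500.
Combined standard total = 733,400; weights = 0.2006, 0.2457, 0.2103, 0.1083, 0.0787, 0.1031, 0.0534.
The Metro Area: 0.2006×18.897 + 0.2457×45.040 + 0.2103×92.228 + 0.1083×245.021 + 0.0787×324.265 + 0.1031×362.538 + 0.0534×747.226 = 163.5962 per 1,000.
The Rural Belt: 0.2006×25.000 + 0.2457×52.188 + 0.2103×157.595 + 0.1083×317.037 + 0.0787×447.234 + 0.1031×647.941 + 0.0534×962.500 = 238.7174 per 1,000.
Difference = 163.5962 − 238.7174 = -75.1212.

-75.1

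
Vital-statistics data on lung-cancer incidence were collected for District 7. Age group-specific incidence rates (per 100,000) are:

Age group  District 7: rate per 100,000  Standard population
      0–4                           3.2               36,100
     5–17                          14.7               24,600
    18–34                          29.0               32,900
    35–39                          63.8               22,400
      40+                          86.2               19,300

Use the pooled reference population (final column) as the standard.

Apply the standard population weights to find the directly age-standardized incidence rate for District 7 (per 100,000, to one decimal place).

Standard total = 135,300; weights = 0.2668, 0.1818, 0.2432, 0.1656, 0.1426.
Standardized rate: 0.2668×3.2 + 0.1818×14.7 + 0.2432×29.0 + 0.1656×63.8 + 0.1426×86.2 = 33.4370 per 100,000.

33.4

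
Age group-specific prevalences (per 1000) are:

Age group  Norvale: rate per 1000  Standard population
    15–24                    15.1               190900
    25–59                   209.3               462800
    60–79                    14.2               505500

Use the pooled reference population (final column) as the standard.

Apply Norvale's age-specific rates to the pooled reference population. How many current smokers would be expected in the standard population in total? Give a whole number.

106925

Expected current smokers = Σ (standard pop × age-specific rate ÷ 1000)
= 190900×15.1/1000 + 462800×209.3/1000 + 505500×14.2/1000
= 2882.59 + 96864.04 + 7178.10 = 106924.73.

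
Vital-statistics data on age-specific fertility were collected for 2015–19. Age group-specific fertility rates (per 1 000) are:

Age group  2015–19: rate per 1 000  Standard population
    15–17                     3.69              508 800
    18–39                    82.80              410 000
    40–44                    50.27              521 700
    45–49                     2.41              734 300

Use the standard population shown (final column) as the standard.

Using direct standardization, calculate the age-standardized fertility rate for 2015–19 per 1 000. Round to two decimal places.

29.35

Standard total = 2 174 800; weights = 0.2340, 0.1885, 0.2399, 0.3376.
Standardized rate: 0.2340×3.69 + 0.1885×82.80 + 0.2399×50.27 + 0.3376×2.41 = 29.3457 per 1 000.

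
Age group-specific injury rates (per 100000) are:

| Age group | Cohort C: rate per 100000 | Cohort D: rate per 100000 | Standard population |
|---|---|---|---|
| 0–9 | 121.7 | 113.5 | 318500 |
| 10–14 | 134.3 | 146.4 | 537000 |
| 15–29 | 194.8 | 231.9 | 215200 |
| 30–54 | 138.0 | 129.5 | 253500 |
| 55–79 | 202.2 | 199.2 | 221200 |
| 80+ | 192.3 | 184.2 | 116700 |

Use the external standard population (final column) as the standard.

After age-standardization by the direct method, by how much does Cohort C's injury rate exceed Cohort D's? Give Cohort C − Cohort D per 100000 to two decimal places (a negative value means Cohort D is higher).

-4.88

Standard total = 1662100; weights = 0.1916, 0.3231, 0.1295, 0.1525, 0.1331, 0.0702.
Cohort C: 0.1916×121.7 + 0.3231×134.3 + 0.1295×194.8 + 0.1525×138.0 + 0.1331×202.2 + 0.0702×192.3 = 153.3918 per 100000.
Cohort D: 0.1916×113.5 + 0.3231×146.4 + 0.1295×231.9 + 0.1525×129.5 + 0.1331×199.2 + 0.0702×184.2 = 158.2690 per 100000.
Difference = 153.3918 − 158.2690 = -4.8771.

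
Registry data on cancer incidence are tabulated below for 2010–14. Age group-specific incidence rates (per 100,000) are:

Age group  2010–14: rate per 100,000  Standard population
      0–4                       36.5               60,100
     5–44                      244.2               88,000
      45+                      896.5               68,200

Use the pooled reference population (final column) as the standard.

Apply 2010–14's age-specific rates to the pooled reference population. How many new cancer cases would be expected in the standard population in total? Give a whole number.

848

Expected new cancer cases = Σ (standard pop × age-specific rate ÷ 100,000)
= 60,100×36.5/100,000 + 88,000×244.2/100,000 + 68,200×896.5/100,000
= 21.94 + 214.90 + 611.41 = 848.25.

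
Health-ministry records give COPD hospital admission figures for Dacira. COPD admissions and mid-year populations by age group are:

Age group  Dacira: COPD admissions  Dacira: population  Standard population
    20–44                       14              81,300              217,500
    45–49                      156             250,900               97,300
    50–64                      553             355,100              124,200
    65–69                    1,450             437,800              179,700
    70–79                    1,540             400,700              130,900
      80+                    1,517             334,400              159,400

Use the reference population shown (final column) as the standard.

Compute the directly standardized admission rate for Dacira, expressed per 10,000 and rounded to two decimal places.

23.24

Age-specific rates per 10,000 for Dacira: 1.72, 6.22, 15.57, 33.12, 38.43, 45.36.
Standard total = 909,000; weights = 0.2393, 0.1070, 0.1366, 0.1977, 0.1440, 0.1754.
Standardized rate: 0.2393×1.72 + 0.1070×6.22 + 0.1366×15.57 + 0.1977×33.12 + 0.1440×38.43 + 0.1754×45.36 = 23.2424 per 10,000.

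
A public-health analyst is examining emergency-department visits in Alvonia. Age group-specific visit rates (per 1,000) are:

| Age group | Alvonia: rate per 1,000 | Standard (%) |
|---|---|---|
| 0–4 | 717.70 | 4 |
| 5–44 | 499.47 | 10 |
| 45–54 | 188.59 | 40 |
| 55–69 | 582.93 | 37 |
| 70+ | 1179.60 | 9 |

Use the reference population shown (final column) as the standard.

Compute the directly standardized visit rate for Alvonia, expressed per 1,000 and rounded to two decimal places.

Standard weights: 0.04, 0.10, 0.40, 0.37, 0.09.
Standardized rate: 0.0400×717.70 + 0.1000×499.47 + 0.4000×188.59 + 0.3700×582.93 + 0.0900×1179.60 = 475.9391 per 1,000.

475.94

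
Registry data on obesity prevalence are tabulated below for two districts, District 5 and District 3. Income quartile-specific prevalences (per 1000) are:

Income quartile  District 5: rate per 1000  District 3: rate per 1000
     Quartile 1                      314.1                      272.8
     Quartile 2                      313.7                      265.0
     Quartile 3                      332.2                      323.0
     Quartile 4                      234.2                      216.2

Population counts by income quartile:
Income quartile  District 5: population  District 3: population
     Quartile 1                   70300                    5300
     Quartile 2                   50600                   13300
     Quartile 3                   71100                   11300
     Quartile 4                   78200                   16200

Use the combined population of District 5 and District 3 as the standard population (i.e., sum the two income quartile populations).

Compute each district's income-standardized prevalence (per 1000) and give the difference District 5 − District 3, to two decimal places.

27.48

Combined standard total = 316300; weights = 0.2390, 0.2020, 0.2605, 0.2985.
District 5: 0.2390×314.1 + 0.2020×313.7 + 0.2605×332.2 + 0.2985×234.2 = 294.8882 per 1000.
District 3: 0.2390×272.8 + 0.2020×265.0 + 0.2605×323.0 + 0.2985×216.2 = 267.4096 per 1000.
Difference = 294.8882 − 267.4096 = 27.4786.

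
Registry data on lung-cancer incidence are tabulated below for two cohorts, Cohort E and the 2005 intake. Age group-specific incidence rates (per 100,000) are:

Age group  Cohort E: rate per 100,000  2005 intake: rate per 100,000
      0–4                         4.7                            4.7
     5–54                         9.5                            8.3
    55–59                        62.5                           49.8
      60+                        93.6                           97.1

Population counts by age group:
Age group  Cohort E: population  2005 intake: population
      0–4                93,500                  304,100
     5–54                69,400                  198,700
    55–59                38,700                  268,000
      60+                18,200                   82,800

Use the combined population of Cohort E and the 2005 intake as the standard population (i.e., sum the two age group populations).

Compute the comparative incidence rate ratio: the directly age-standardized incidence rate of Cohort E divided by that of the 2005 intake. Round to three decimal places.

1.132

Combined standard total = 1,073,400; weights = 0.3704, 0.2498, 0.2857, 0.0941.
Cohort E: 0.3704×4.7 + 0.2498×9.5 + 0.2857×62.5 + 0.0941×93.6 = 30.7789 per 100,000.
The 2005 intake: 0.3704×4.7 + 0.2498×8.3 + 0.2857×49.8 + 0.0941×97.1 = 27.1797 per 100,000.
Ratio = 30.7789 ÷ 27.1797 = 1.13242.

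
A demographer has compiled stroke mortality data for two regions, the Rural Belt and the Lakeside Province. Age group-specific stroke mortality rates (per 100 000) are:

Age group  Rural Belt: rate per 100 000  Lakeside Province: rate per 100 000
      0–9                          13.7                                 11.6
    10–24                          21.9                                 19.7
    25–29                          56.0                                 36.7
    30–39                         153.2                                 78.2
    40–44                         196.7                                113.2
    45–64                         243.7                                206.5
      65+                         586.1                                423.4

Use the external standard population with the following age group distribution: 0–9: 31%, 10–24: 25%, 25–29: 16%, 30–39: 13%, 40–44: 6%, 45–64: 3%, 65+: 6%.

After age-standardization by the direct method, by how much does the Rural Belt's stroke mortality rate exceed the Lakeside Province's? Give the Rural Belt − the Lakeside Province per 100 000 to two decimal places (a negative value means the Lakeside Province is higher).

Standard weights: 0.31, 0.25, 0.16, 0.13, 0.06, 0.03, 0.06.
The Rural Belt: 0.3100×13.7 + 0.2500×21.9 + 0.1600×56.0 + 0.1300×153.2 + 0.0600×196.7 + 0.0300×243.7 + 0.0600×586.1 = 92.8770 per 100 000.
The Lakeside Province: 0.3100×11.6 + 0.2500×19.7 + 0.1600×36.7 + 0.1300×78.2 + 0.0600×113.2 + 0.0300×206.5 + 0.0600×423.4 = 62.9500 per 100 000.
Difference = 92.8770 − 62.9500 = 29.9270.

29.93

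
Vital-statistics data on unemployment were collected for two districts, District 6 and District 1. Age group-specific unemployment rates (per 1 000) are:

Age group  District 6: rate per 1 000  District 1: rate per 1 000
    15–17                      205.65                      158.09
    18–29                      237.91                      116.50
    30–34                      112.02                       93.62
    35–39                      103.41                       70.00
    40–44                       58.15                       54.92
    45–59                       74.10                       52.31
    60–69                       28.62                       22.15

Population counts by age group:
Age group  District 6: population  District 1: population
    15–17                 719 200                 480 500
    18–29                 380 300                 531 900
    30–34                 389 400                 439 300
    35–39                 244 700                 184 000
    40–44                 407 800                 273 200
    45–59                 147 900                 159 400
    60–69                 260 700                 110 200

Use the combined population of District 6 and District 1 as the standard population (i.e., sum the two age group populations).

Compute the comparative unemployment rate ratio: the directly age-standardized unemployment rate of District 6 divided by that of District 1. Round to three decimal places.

Combined standard total = 4 728 500; weights = 0.2537, 0.1929, 0.1753, 0.0907, 0.1440, 0.0650, 0.0784.
District 6: 0.2537×205.65 + 0.1929×237.91 + 0.1753×112.02 + 0.0907×103.41 + 0.1440×58.15 + 0.0650×74.10 + 0.0784×28.62 = 142.5164 per 1 000.
District 1: 0.2537×158.09 + 0.1929×116.50 + 0.1753×93.62 + 0.0907×70.00 + 0.1440×54.92 + 0.0650×52.31 + 0.0784×22.15 = 98.3852 per 1 000.
Ratio = 142.5164 ÷ 98.3852 = 1.44855.

1.449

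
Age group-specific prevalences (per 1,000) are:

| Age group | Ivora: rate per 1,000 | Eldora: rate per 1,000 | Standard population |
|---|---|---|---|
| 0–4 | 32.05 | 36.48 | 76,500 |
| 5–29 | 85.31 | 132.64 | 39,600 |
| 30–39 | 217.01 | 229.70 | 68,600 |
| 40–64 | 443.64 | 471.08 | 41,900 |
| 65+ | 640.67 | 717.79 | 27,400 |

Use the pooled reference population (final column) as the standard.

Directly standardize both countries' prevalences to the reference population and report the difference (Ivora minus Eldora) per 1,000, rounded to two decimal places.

-24.99

Standard total = 254,000; weights = 0.3012, 0.1559, 0.2701, 0.1650, 0.1079.
Ivora: 0.3012×32.05 + 0.1559×85.31 + 0.2701×217.01 + 0.1650×443.64 + 0.1079×640.67 = 223.8577 per 1,000.
Eldora: 0.3012×36.48 + 0.1559×132.64 + 0.2701×229.70 + 0.1650×471.08 + 0.1079×717.79 = 248.8440 per 1,000.
Difference = 223.8577 − 248.8440 = -24.9863.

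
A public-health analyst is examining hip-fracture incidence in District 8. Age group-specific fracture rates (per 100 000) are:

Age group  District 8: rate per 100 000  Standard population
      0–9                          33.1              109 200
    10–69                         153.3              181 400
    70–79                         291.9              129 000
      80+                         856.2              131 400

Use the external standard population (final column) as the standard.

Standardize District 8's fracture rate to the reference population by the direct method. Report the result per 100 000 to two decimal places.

329.55

Standard total = 551 000; weights = 0.1982, 0.3292, 0.2341, 0.2385.
Standardized rate: 0.1982×33.1 + 0.3292×153.3 + 0.2341×291.9 + 0.2385×856.2 = 329.5516 per 100 000.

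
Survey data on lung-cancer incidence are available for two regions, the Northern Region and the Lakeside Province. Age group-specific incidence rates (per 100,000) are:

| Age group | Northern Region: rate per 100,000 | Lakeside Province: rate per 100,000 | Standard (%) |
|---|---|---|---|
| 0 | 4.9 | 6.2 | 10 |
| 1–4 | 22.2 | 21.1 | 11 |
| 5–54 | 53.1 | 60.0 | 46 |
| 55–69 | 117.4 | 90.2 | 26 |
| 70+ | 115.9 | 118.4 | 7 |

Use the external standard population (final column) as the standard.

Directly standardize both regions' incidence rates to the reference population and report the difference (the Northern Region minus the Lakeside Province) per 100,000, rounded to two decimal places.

3.71

Standard weights: 0.10, 0.11, 0.46, 0.26, 0.07.
The Northern Region: 0.1000×4.9 + 0.1100×22.2 + 0.4600×53.1 + 0.2600×117.4 + 0.0700×115.9 = 65.9950 per 100,000.
The Lakeside Province: 0.1000×6.2 + 0.1100×21.1 + 0.4600×60.0 + 0.2600×90.2 + 0.0700×118.4 = 62.2810 per 100,000.
Difference = 65.9950 − 62.2810 = 3.7140.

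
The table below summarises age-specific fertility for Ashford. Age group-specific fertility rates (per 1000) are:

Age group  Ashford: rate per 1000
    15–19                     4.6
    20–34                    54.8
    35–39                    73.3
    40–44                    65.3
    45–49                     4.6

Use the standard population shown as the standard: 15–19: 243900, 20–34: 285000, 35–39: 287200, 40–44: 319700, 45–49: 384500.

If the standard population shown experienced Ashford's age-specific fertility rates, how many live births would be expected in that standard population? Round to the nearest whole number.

Expected live births = Σ (standard pop × age-specific rate ÷ 1000)
= 243900×4.6/1000 + 285000×54.8/1000 + 287200×73.3/1000 + 319700×65.3/1000 + 384500×4.6/1000
= 1121.94 + 15618.00 + 21051.76 + 20876.41 + 1768.70 = 60436.81.

60437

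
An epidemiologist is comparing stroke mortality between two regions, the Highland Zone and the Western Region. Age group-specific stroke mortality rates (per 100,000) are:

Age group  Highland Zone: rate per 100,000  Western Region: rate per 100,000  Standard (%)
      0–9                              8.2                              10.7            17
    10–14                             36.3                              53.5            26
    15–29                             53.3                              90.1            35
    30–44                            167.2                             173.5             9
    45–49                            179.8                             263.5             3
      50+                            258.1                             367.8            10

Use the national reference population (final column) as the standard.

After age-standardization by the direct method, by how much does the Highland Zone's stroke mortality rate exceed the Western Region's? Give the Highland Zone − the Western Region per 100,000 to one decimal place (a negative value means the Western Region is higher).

Standard weights: 0.17, 0.26, 0.35, 0.09, 0.03, 0.10.
The Highland Zone: 0.1700×8.2 + 0.2600×36.3 + 0.3500×53.3 + 0.0900×167.2 + 0.0300×179.8 + 0.1000×258.1 = 75.7390 per 100,000.
The Western Region: 0.1700×10.7 + 0.2600×53.5 + 0.3500×90.1 + 0.0900×173.5 + 0.0300×263.5 + 0.1000×367.8 = 107.5640 per 100,000.
Difference = 75.7390 − 107.5640 = -31.8250.

-31.8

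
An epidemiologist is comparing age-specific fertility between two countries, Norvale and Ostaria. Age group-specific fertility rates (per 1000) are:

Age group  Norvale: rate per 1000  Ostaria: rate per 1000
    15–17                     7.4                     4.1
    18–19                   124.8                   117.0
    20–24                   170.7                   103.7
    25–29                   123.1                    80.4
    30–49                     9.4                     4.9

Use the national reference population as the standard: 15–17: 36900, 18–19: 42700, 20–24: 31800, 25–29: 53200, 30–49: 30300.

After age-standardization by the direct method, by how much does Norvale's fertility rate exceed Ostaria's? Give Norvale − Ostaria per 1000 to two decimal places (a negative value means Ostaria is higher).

Standard total = 194900; weights = 0.1893, 0.2191, 0.1632, 0.2730, 0.1555.
Norvale: 0.1893×7.4 + 0.2191×124.8 + 0.1632×170.7 + 0.2730×123.1 + 0.1555×9.4 = 91.6574 per 1000.
Ostaria: 0.1893×4.1 + 0.2191×117.0 + 0.1632×103.7 + 0.2730×80.4 + 0.1555×4.9 = 66.0369 per 1000.
Difference = 91.6574 − 66.0369 = 25.6204.

25.62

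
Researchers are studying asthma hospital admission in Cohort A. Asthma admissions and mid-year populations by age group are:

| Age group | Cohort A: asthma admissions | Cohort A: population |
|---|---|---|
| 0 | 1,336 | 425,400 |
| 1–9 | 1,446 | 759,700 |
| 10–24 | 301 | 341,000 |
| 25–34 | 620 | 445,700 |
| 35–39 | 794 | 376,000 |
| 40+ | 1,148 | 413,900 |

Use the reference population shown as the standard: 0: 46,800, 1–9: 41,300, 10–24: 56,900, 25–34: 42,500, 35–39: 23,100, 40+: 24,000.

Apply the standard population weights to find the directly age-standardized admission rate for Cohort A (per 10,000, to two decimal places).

19.19

Age-specific rates per 10,000 for Cohort A: 31.41, 19.03, 8.83, 13.91, 21.12, 27.74.
Standard total = 234,600; weights = 0.1995, 0.1760, 0.2425, 0.1812, 0.0985, 0.1023.
Standardized rate: 0.1995×31.41 + 0.1760×19.03 + 0.2425×8.83 + 0.1812×13.91 + 0.0985×21.12 + 0.1023×27.74 = 19.1936 per 10,000.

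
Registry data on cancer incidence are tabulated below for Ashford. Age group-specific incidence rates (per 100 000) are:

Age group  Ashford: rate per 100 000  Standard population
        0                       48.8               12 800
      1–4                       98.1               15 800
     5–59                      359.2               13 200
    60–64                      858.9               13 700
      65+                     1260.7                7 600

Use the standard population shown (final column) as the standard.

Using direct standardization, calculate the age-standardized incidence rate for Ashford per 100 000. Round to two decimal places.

Standard total = 63 100; weights = 0.2029, 0.2504, 0.2092, 0.2171, 0.1204.
Standardized rate: 0.2029×48.8 + 0.2504×98.1 + 0.2092×359.2 + 0.2171×858.9 + 0.1204×1260.7 = 447.9288 per 100 000.

447.93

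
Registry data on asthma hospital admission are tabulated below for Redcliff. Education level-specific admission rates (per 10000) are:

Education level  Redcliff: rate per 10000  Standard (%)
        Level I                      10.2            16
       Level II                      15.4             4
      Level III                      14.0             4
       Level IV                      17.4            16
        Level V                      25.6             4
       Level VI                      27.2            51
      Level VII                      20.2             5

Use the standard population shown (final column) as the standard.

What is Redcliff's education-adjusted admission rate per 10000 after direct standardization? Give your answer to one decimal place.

21.5

Standard weights: 0.16, 0.04, 0.04, 0.16, 0.04, 0.51, 0.05.
Standardized rate: 0.1600×10.2 + 0.0400×15.4 + 0.0400×14.0 + 0.1600×17.4 + 0.0400×25.6 + 0.5100×27.2 + 0.0500×20.2 = 21.4980 per 10000.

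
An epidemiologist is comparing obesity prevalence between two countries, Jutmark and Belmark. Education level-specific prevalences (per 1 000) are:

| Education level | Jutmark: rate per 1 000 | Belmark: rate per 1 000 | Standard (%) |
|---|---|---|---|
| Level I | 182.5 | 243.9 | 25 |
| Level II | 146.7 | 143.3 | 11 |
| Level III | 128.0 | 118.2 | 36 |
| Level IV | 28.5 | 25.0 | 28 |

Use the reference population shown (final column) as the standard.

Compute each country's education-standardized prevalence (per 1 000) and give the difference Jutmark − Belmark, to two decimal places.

-10.47

Standard weights: 0.25, 0.11, 0.36, 0.28.
Jutmark: 0.2500×182.5 + 0.1100×146.7 + 0.3600×128.0 + 0.2800×28.5 = 115.8220 per 1 000.
Belmark: 0.2500×243.9 + 0.1100×143.3 + 0.3600×118.2 + 0.2800×25.0 = 126.2900 per 1 000.
Difference = 115.8220 − 126.2900 = -10.4680.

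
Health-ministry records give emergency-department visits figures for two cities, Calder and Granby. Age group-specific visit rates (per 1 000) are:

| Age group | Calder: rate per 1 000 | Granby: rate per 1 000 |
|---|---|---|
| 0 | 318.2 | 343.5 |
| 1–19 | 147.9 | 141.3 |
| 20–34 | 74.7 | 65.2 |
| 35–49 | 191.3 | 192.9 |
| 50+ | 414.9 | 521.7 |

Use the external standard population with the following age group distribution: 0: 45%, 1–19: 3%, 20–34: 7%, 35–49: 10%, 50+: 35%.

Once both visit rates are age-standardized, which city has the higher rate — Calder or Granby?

Standard weights: 0.45, 0.03, 0.07, 0.10, 0.35.
Calder: 0.4500×318.2 + 0.0300×147.9 + 0.0700×74.7 + 0.1000×191.3 + 0.3500×414.9 = 317.2010 per 1 000.
Granby: 0.4500×343.5 + 0.0300×141.3 + 0.0700×65.2 + 0.1000×192.9 + 0.3500×521.7 = 365.2630 per 1 000.

Granby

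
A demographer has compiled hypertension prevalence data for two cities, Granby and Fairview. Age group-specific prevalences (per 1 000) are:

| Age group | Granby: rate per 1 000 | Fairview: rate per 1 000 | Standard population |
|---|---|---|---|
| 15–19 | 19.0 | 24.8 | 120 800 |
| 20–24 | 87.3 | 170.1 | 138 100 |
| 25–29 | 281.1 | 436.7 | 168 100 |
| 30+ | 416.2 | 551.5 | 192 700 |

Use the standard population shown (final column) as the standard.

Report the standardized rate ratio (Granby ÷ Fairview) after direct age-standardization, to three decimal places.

Standard total = 619 700; weights = 0.1949, 0.2228, 0.2713, 0.3110.
Granby: 0.1949×19.0 + 0.2228×87.3 + 0.2713×281.1 + 0.3110×416.2 = 228.8300 per 1 000.
Fairview: 0.1949×24.8 + 0.2228×170.1 + 0.2713×436.7 + 0.3110×551.5 = 332.6932 per 1 000.
Ratio = 228.8300 ÷ 332.6932 = 0.68781.

0.688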